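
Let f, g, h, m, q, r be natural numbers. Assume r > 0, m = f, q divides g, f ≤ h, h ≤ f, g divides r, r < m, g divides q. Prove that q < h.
g divides q and q divides g, therefore g = q. Since g divides r, q divides r. Since r > 0, q ≤ r. Because f ≤ h and h ≤ f, f = h. Since m = f, m = h. r < m, so r < h. q ≤ r, so q < h.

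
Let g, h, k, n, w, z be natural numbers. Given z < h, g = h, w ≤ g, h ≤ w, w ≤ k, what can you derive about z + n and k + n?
z + n < k + n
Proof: Because g = h and w ≤ g, w ≤ h. h ≤ w, so w = h. w ≤ k, so h ≤ k. Since z < h, z < k. Then z + n < k + n.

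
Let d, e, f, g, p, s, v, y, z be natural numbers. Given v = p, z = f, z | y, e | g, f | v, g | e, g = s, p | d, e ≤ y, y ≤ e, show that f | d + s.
Since v = p and f | v, f | p. Since p | d, f | d. y ≤ e and e ≤ y, so y = e. Since e | g and g | e, e = g. y = e, so y = g. z = f and z | y, so f | y. Since y = g, f | g. g = s, so f | s. Because f | d, f | d + s.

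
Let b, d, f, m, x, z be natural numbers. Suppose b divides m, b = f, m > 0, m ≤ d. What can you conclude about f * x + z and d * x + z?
f * x + z ≤ d * x + z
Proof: b divides m and m > 0, hence b ≤ m. Because b = f, f ≤ m. Because m ≤ d, f ≤ d. By multiplying by a non-negative, f * x ≤ d * x. Then f * x + z ≤ d * x + z.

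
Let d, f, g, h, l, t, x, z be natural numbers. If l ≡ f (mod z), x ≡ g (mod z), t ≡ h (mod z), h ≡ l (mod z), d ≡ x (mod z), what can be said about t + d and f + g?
t + d ≡ f + g (mod z)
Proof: t ≡ h (mod z) and h ≡ l (mod z), thus t ≡ l (mod z). Since l ≡ f (mod z), t ≡ f (mod z). Because d ≡ x (mod z) and x ≡ g (mod z), d ≡ g (mod z). Since t ≡ f (mod z), by adding congruences, t + d ≡ f + g (mod z).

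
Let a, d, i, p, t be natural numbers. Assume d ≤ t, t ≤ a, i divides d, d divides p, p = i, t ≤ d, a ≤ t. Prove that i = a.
p = i and d divides p, so d divides i. From i divides d, i = d. Since d ≤ t and t ≤ d, d = t. Since i = d, i = t. From t ≤ a and a ≤ t, t = a. i = t, so i = a.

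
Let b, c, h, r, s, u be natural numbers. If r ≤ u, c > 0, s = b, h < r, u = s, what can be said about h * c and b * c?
h * c < b * c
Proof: u = s and s = b, so u = b. r ≤ u, so r ≤ b. h < r, so h < b. Since c > 0, h * c < b * c.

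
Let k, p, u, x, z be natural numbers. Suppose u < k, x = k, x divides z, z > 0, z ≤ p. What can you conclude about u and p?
u < p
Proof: From x = k and x divides z, k divides z. Since z > 0, k ≤ z. Since z ≤ p, k ≤ p. u < k, so u < p.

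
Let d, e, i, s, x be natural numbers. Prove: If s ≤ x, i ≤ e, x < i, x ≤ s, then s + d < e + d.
x ≤ s and s ≤ x, thus x = s. Because x < i, s < i. i ≤ e, so s < e. Then s + d < e + d.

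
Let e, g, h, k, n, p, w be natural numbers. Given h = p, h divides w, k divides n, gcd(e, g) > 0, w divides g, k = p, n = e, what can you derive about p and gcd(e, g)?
p ≤ gcd(e, g)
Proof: n = e and k divides n, thus k divides e. k = p, so p divides e. From h = p and h divides w, p divides w. w divides g, so p divides g. p divides e, so p divides gcd(e, g). gcd(e, g) > 0, so p ≤ gcd(e, g).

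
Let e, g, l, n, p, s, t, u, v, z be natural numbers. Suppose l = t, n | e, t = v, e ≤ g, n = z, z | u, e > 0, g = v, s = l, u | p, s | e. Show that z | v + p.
g = v and e ≤ g, hence e ≤ v. Because s = l and l = t, s = t. Since t = v, s = v. s | e, so v | e. Since e > 0, v ≤ e. Since e ≤ v, e = v. Because n = z and n | e, z | e. e = v, so z | v. From z | u and u | p, z | p. z | v, so z | v + p.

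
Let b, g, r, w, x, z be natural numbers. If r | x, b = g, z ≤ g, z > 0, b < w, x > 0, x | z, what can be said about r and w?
r < w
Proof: r | x and x > 0, thus r ≤ x. x | z and z > 0, hence x ≤ z. r ≤ x, so r ≤ z. z ≤ g, so r ≤ g. From b = g and b < w, g < w. r ≤ g, so r < w.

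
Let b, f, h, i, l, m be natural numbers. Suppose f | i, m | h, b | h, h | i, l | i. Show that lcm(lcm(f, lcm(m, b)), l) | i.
m | h and b | h, thus lcm(m, b) | h. Since h | i, lcm(m, b) | i. Since f | i, lcm(f, lcm(m, b)) | i. l | i, so lcm(lcm(f, lcm(m, b)), l) | i.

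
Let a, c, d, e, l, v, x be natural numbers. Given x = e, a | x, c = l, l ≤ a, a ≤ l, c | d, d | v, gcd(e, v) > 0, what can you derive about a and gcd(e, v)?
a ≤ gcd(e, v)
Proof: x = e and a | x, thus a | e. l ≤ a and a ≤ l, therefore l = a. Because c = l, c = a. c | d and d | v, thus c | v. c = a, so a | v. Since a | e, a | gcd(e, v). From gcd(e, v) > 0, a ≤ gcd(e, v).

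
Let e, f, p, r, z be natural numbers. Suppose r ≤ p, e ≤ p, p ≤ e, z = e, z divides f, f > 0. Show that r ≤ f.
e ≤ p and p ≤ e, so e = p. Because z = e and z divides f, e divides f. From f > 0, e ≤ f. Since e = p, p ≤ f. r ≤ p, so r ≤ f.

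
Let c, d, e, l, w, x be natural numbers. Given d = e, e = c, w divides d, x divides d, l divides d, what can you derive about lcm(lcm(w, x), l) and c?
lcm(lcm(w, x), l) divides c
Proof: d = e and e = c, so d = c. w divides d and x divides d, hence lcm(w, x) divides d. Since l divides d, lcm(lcm(w, x), l) divides d. Since d = c, lcm(lcm(w, x), l) divides c.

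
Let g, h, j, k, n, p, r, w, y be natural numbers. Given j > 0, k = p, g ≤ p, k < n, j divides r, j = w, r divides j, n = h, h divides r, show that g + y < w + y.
k = p and k < n, so p < n. n = h, so p < h. g ≤ p, so g < h. r divides j and j divides r, thus r = j. Since h divides r, h divides j. j > 0, so h ≤ j. j = w, so h ≤ w. Since g < h, g < w. Then g + y < w + y.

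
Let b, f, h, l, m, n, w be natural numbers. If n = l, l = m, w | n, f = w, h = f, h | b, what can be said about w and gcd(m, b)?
w | gcd(m, b)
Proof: Because n = l and l = m, n = m. w | n, so w | m. Because h = f and h | b, f | b. Since f = w, w | b. Since w | m, w | gcd(m, b).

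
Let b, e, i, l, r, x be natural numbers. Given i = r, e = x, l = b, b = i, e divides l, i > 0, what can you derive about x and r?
x ≤ r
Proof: l = b and b = i, thus l = i. Since e divides l, e divides i. e = x, so x divides i. Since i > 0, x ≤ i. i = r, so x ≤ r.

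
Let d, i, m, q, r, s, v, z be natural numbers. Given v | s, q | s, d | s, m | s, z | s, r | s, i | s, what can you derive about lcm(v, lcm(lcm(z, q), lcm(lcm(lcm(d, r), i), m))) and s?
lcm(v, lcm(lcm(z, q), lcm(lcm(lcm(d, r), i), m))) | s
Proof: Since z | s and q | s, lcm(z, q) | s. Because d | s and r | s, lcm(d, r) | s. Since i | s, lcm(lcm(d, r), i) | s. m | s, so lcm(lcm(lcm(d, r), i), m) | s. lcm(z, q) | s, so lcm(lcm(z, q), lcm(lcm(lcm(d, r), i), m)) | s. From v | s, lcm(v, lcm(lcm(z, q), lcm(lcm(lcm(d, r), i), m))) | s.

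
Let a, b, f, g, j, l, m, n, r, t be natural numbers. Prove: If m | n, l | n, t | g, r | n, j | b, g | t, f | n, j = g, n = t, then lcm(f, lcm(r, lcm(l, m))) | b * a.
l | n and m | n, so lcm(l, m) | n. r | n, so lcm(r, lcm(l, m)) | n. Because f | n, lcm(f, lcm(r, lcm(l, m))) | n. n = t, so lcm(f, lcm(r, lcm(l, m))) | t. From g | t and t | g, g = t. j = g and j | b, therefore g | b. g = t, so t | b. Since lcm(f, lcm(r, lcm(l, m))) | t, lcm(f, lcm(r, lcm(l, m))) | b. Then lcm(f, lcm(r, lcm(l, m))) | b * a.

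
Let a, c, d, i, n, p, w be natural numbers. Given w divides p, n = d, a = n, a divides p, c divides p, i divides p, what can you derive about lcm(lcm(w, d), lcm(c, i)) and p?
lcm(lcm(w, d), lcm(c, i)) divides p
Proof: From a = n and a divides p, n divides p. n = d, so d divides p. Since w divides p, lcm(w, d) divides p. c divides p and i divides p, therefore lcm(c, i) divides p. lcm(w, d) divides p, so lcm(lcm(w, d), lcm(c, i)) divides p.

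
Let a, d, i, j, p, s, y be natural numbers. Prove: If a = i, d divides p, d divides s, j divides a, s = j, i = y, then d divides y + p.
s = j and d divides s, hence d divides j. Because a = i and j divides a, j divides i. i = y, so j divides y. From d divides j, d divides y. From d divides p, d divides y + p.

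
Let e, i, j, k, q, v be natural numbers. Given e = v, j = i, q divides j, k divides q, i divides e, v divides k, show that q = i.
j = i and q divides j, thus q divides i. Because e = v and i divides e, i divides v. Since v divides k, i divides k. k divides q, so i divides q. Because q divides i, q = i.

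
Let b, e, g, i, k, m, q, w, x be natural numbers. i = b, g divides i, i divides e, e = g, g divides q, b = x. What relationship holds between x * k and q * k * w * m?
x * k divides q * k * w * m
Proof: i = b and b = x, thus i = x. From e = g and i divides e, i divides g. Since g divides i, g = i. Since g divides q, i divides q. Since i = x, x divides q. Then x * k divides q * k. Then x * k divides q * k * w. Then x * k divides q * k * w * m.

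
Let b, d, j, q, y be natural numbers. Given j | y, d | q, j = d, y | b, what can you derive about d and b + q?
d | b + q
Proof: j = d and j | y, hence d | y. y | b, so d | b. Since d | q, d | b + q.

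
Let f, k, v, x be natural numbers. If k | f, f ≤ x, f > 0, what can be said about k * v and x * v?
k * v ≤ x * v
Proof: k | f and f > 0, thus k ≤ f. f ≤ x, so k ≤ x. Then k * v ≤ x * v.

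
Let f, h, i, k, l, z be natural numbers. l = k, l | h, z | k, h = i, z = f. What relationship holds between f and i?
f | i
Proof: z = f and z | k, so f | k. l = k and l | h, therefore k | h. h = i, so k | i. f | k, so f | i.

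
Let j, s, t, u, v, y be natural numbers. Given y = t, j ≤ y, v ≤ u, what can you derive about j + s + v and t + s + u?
j + s + v ≤ t + s + u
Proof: From y = t and j ≤ y, j ≤ t. Then j + s ≤ t + s. Because v ≤ u, j + s + v ≤ t + s + u.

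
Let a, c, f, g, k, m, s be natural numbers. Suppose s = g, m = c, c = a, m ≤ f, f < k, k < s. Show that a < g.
m = c and c = a, therefore m = a. From f < k and k < s, f < s. Since m ≤ f, m < s. m = a, so a < s. Since s = g, a < g.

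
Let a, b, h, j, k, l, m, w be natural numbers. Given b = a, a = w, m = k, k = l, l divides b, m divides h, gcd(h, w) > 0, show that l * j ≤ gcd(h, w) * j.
m = k and k = l, thus m = l. Since m divides h, l divides h. b = a and a = w, therefore b = w. l divides b, so l divides w. l divides h, so l divides gcd(h, w). Since gcd(h, w) > 0, l ≤ gcd(h, w). By multiplying by a non-negative, l * j ≤ gcd(h, w) * j.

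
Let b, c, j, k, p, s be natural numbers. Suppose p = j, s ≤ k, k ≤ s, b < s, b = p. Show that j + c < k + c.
s ≤ k and k ≤ s, so s = k. Since b = p and p = j, b = j. Since b < s, j < s. Since s = k, j < k. Then j + c < k + c.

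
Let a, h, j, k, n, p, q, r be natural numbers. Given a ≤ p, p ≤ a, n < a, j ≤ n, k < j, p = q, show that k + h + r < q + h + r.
a ≤ p and p ≤ a, therefore a = p. p = q, so a = q. Since k < j and j ≤ n, k < n. n < a, so k < a. a = q, so k < q. Then k + h < q + h. Then k + h + r < q + h + r.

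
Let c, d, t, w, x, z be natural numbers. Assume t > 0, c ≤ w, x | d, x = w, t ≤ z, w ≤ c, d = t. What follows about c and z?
c ≤ z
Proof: w ≤ c and c ≤ w, so w = c. x = w, so x = c. d = t and x | d, therefore x | t. t > 0, so x ≤ t. t ≤ z, so x ≤ z. x = c, so c ≤ z.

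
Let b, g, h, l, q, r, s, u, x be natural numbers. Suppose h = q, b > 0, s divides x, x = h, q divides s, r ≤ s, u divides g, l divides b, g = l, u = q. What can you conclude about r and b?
r ≤ b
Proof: From x = h and h = q, x = q. s divides x, so s divides q. q divides s, so s = q. Since r ≤ s, r ≤ q. From u = q and u divides g, q divides g. Since g = l, q divides l. Since l divides b, q divides b. b > 0, so q ≤ b. r ≤ q, so r ≤ b.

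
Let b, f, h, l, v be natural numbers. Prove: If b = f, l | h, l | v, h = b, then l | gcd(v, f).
h = b and b = f, therefore h = f. Since l | h, l | f. l | v, so l | gcd(v, f).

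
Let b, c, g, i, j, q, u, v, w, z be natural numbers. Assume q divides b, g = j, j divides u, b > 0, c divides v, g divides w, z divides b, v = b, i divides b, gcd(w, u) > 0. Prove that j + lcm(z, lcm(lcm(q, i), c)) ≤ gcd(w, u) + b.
Since g = j and g divides w, j divides w. j divides u, so j divides gcd(w, u). Since gcd(w, u) > 0, j ≤ gcd(w, u). Because q divides b and i divides b, lcm(q, i) divides b. Since v = b and c divides v, c divides b. Since lcm(q, i) divides b, lcm(lcm(q, i), c) divides b. z divides b, so lcm(z, lcm(lcm(q, i), c)) divides b. Since b > 0, lcm(z, lcm(lcm(q, i), c)) ≤ b. j ≤ gcd(w, u), so j + lcm(z, lcm(lcm(q, i), c)) ≤ gcd(w, u) + b.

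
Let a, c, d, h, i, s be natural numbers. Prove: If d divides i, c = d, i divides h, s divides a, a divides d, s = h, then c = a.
d divides i and i divides h, so d divides h. From s = h and s divides a, h divides a. d divides h, so d divides a. a divides d, so d = a. Since c = d, c = a.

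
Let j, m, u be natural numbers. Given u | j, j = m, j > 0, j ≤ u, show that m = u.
u | j and j > 0, so u ≤ j. j ≤ u, so u = j. Because j = m, u = m. Then m = u.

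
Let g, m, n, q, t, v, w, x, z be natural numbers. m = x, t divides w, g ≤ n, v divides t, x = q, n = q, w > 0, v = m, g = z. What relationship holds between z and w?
z ≤ w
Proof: g = z and g ≤ n, so z ≤ n. n = q, so z ≤ q. v = m and v divides t, so m divides t. Since m = x, x divides t. Since t divides w, x divides w. x = q, so q divides w. w > 0, so q ≤ w. Since z ≤ q, z ≤ w.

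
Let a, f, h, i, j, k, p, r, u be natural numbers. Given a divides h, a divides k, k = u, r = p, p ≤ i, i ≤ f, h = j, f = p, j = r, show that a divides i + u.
f = p and i ≤ f, so i ≤ p. p ≤ i, so p = i. h = j and j = r, therefore h = r. Because r = p, h = p. Because a divides h, a divides p. Since p = i, a divides i. Because k = u and a divides k, a divides u. Because a divides i, a divides i + u.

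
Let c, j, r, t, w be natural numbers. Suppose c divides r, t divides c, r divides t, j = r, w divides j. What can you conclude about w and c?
w divides c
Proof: r divides t and t divides c, therefore r divides c. c divides r, so r = c. Since j = r, j = c. Since w divides j, w divides c.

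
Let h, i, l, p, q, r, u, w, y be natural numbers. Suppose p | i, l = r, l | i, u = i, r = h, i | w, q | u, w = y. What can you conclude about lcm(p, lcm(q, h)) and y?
lcm(p, lcm(q, h)) | y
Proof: From u = i and q | u, q | i. Since l = r and r = h, l = h. Because l | i, h | i. Since q | i, lcm(q, h) | i. p | i, so lcm(p, lcm(q, h)) | i. Since w = y and i | w, i | y. lcm(p, lcm(q, h)) | i, so lcm(p, lcm(q, h)) | y.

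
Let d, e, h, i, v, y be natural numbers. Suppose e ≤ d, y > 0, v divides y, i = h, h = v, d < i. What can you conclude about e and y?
e < y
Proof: Since i = h and h = v, i = v. d < i, so d < v. v divides y and y > 0, hence v ≤ y. d < v, so d < y. Since e ≤ d, e < y.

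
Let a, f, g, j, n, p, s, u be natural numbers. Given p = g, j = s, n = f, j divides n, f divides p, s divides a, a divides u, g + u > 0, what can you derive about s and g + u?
s ≤ g + u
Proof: n = f and j divides n, therefore j divides f. Since f divides p, j divides p. j = s, so s divides p. Since p = g, s divides g. Because s divides a and a divides u, s divides u. Since s divides g, s divides g + u. Since g + u > 0, s ≤ g + u.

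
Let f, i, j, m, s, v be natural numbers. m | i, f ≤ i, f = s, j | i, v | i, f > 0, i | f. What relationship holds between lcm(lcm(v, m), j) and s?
lcm(lcm(v, m), j) | s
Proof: i | f and f > 0, therefore i ≤ f. f ≤ i, so i = f. f = s, so i = s. v | i and m | i, hence lcm(v, m) | i. j | i, so lcm(lcm(v, m), j) | i. Because i = s, lcm(lcm(v, m), j) | s.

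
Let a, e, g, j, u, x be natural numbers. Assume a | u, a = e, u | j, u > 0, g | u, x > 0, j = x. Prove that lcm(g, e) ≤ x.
Since a = e and a | u, e | u. Since g | u, lcm(g, e) | u. Since u > 0, lcm(g, e) ≤ u. Because j = x and u | j, u | x. x > 0, so u ≤ x. lcm(g, e) ≤ u, so lcm(g, e) ≤ x.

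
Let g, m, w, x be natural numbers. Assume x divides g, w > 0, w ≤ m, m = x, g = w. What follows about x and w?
x = w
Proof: From m = x and w ≤ m, w ≤ x. Because g = w and x divides g, x divides w. w > 0, so x ≤ w. Since w ≤ x, w = x. Then x = w.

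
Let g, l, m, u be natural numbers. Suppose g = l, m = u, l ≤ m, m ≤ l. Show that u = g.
l ≤ m and m ≤ l, therefore l = m. From g = l, g = m. m = u, so g = u. Then u = g.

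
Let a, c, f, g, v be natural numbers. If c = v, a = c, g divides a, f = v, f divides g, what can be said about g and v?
g = v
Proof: a = c and g divides a, so g divides c. c = v, so g divides v. From f = v and f divides g, v divides g. Since g divides v, g = v.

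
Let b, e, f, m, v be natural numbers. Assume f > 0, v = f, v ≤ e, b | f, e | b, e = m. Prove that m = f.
From v = f and v ≤ e, f ≤ e. e | b and b | f, hence e | f. f > 0, so e ≤ f. Since f ≤ e, f = e. Since e = m, f = m. Then m = f.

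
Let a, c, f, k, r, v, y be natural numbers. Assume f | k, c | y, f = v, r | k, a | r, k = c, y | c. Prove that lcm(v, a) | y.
From c | y and y | c, c = y. Since k = c, k = y. f = v and f | k, therefore v | k. Because a | r and r | k, a | k. v | k, so lcm(v, a) | k. Since k = y, lcm(v, a) | y.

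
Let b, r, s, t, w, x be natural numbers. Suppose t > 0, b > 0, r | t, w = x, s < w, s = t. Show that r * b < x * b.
Since r | t and t > 0, r ≤ t. s = t and s < w, so t < w. w = x, so t < x. Since r ≤ t, r < x. b > 0, so r * b < x * b.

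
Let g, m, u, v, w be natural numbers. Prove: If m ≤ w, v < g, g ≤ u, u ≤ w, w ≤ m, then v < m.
Because w ≤ m and m ≤ w, w = m. v < g and g ≤ u, so v < u. Since u ≤ w, v < w. From w = m, v < m.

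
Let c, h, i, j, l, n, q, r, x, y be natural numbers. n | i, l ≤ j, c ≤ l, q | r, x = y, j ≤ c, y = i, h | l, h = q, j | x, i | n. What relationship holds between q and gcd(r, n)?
q | gcd(r, n)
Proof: Because x = y and y = i, x = i. From i | n and n | i, i = n. From x = i, x = n. Since j ≤ c and c ≤ l, j ≤ l. Because l ≤ j, j = l. Since j | x, l | x. h | l, so h | x. Since h = q, q | x. Since x = n, q | n. q | r, so q | gcd(r, n).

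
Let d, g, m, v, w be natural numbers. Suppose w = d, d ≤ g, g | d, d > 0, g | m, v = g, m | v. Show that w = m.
From g | d and d > 0, g ≤ d. Since d ≤ g, d = g. w = d, so w = g. Since v = g and m | v, m | g. g | m, so g = m. Since w = g, w = m.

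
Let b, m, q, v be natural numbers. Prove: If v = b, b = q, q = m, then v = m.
Because v = b and b = q, v = q. q = m, so v = m.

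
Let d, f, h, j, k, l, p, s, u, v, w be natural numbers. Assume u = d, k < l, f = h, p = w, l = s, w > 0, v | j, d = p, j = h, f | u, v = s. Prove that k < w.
Since l = s and k < l, k < s. d = p and p = w, thus d = w. Since u = d, u = w. j = h and v | j, hence v | h. From f = h and f | u, h | u. v | h, so v | u. u = w, so v | w. Because v = s, s | w. w > 0, so s ≤ w. k < s, so k < w.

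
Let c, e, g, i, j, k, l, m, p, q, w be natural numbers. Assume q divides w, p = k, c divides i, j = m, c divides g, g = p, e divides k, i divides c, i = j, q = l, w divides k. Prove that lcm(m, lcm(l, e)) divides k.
i = j and j = m, thus i = m. c divides i and i divides c, so c = i. Because g = p and p = k, g = k. c divides g, so c divides k. c = i, so i divides k. Since i = m, m divides k. Since q divides w and w divides k, q divides k. Since q = l, l divides k. e divides k, so lcm(l, e) divides k. Since m divides k, lcm(m, lcm(l, e)) divides k.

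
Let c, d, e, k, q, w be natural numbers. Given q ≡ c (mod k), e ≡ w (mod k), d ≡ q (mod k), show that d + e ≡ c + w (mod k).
d ≡ q (mod k) and q ≡ c (mod k), therefore d ≡ c (mod k). Combining with e ≡ w (mod k), by adding congruences, d + e ≡ c + w (mod k).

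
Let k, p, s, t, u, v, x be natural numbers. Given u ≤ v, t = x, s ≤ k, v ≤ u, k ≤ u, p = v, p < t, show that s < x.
From s ≤ k and k ≤ u, s ≤ u. From v ≤ u and u ≤ v, v = u. Because p = v and p < t, v < t. From t = x, v < x. Since v = u, u < x. s ≤ u, so s < x.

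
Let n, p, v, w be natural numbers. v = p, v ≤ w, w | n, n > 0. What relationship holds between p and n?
p ≤ n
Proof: Because w | n and n > 0, w ≤ n. Because v ≤ w, v ≤ n. Since v = p, p ≤ n.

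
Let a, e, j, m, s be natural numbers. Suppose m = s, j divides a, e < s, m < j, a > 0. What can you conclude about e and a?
e < a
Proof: Because m = s and m < j, s < j. Since e < s, e < j. Since j divides a and a > 0, j ≤ a. Since e < j, e < a.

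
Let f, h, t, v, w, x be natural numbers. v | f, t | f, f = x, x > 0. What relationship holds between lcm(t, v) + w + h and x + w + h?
lcm(t, v) + w + h ≤ x + w + h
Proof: From t | f and v | f, lcm(t, v) | f. f = x, so lcm(t, v) | x. x > 0, so lcm(t, v) ≤ x. Then lcm(t, v) + w ≤ x + w. Then lcm(t, v) + w + h ≤ x + w + h.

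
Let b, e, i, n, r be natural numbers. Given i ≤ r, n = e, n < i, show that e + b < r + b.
n = e and n < i, so e < i. i ≤ r, so e < r. Then e + b < r + b.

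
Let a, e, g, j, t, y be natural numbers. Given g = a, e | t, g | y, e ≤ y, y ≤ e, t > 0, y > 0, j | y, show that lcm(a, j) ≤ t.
g = a and g | y, thus a | y. j | y, so lcm(a, j) | y. From y > 0, lcm(a, j) ≤ y. e ≤ y and y ≤ e, therefore e = y. Since e | t, y | t. t > 0, so y ≤ t. lcm(a, j) ≤ y, so lcm(a, j) ≤ t.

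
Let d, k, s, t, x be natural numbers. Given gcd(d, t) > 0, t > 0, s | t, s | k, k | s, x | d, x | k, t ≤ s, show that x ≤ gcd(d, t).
Because k | s and s | k, k = s. s | t and t > 0, hence s ≤ t. Since t ≤ s, s = t. Since k = s, k = t. x | k, so x | t. Because x | d, x | gcd(d, t). gcd(d, t) > 0, so x ≤ gcd(d, t).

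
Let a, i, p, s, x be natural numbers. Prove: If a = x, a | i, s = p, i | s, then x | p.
s = p and i | s, so i | p. a | i, so a | p. Since a = x, x | p.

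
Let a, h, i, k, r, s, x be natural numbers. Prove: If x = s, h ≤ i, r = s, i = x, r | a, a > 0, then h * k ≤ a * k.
i = x and x = s, thus i = s. h ≤ i, so h ≤ s. Since r = s and r | a, s | a. Since a > 0, s ≤ a. Since h ≤ s, h ≤ a. Then h * k ≤ a * k.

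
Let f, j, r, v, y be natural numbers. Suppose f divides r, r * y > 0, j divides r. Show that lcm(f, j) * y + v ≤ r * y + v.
f divides r and j divides r, so lcm(f, j) divides r. Then lcm(f, j) * y divides r * y. Since r * y > 0, lcm(f, j) * y ≤ r * y. Then lcm(f, j) * y + v ≤ r * y + v.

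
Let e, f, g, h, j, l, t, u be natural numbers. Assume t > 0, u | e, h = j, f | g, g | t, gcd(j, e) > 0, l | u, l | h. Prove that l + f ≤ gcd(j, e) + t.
h = j and l | h, so l | j. l | u and u | e, hence l | e. Since l | j, l | gcd(j, e). Since gcd(j, e) > 0, l ≤ gcd(j, e). f | g and g | t, so f | t. Since t > 0, f ≤ t. Since l ≤ gcd(j, e), l + f ≤ gcd(j, e) + t.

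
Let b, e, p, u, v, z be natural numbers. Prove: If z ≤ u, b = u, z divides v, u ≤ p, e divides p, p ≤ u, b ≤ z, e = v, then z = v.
Since p ≤ u and u ≤ p, p = u. b = u and b ≤ z, so u ≤ z. Since z ≤ u, u = z. Since p = u, p = z. e = v and e divides p, so v divides p. Because p = z, v divides z. z divides v, so z = v.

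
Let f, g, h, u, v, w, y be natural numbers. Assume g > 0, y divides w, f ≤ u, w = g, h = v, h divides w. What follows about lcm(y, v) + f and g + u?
lcm(y, v) + f ≤ g + u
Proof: Because h = v and h divides w, v divides w. Since y divides w, lcm(y, v) divides w. w = g, so lcm(y, v) divides g. Since g > 0, lcm(y, v) ≤ g. f ≤ u, so lcm(y, v) + f ≤ g + u.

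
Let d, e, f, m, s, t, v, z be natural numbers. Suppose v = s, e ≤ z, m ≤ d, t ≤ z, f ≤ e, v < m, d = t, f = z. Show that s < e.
f = z and f ≤ e, hence z ≤ e. e ≤ z, so z = e. From d = t and m ≤ d, m ≤ t. Since v < m, v < t. t ≤ z, so v < z. From v = s, s < z. From z = e, s < e.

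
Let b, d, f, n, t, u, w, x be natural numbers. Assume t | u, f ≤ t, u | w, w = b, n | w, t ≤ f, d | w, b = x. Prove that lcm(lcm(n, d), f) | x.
w = b and b = x, therefore w = x. Because n | w and d | w, lcm(n, d) | w. t ≤ f and f ≤ t, so t = f. t | u and u | w, hence t | w. t = f, so f | w. Since lcm(n, d) | w, lcm(lcm(n, d), f) | w. Since w = x, lcm(lcm(n, d), f) | x.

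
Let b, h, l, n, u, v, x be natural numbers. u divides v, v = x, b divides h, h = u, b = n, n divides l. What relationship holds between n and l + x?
n divides l + x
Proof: b = n and b divides h, hence n divides h. Because h = u, n divides u. Because v = x and u divides v, u divides x. Because n divides u, n divides x. n divides l, so n divides l + x.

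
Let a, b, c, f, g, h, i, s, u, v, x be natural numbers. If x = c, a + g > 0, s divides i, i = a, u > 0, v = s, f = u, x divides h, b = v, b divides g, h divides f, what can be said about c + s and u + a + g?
c + s ≤ u + a + g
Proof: From f = u and h divides f, h divides u. x divides h, so x divides u. x = c, so c divides u. From u > 0, c ≤ u. i = a and s divides i, hence s divides a. Since b = v and v = s, b = s. Since b divides g, s divides g. s divides a, so s divides a + g. a + g > 0, so s ≤ a + g. Since c ≤ u, c + s ≤ u + a + g.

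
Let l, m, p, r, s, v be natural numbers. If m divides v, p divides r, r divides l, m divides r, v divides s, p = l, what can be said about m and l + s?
m divides l + s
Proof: Because p = l and p divides r, l divides r. r divides l, so r = l. m divides r, so m divides l. From m divides v and v divides s, m divides s. m divides l, so m divides l + s.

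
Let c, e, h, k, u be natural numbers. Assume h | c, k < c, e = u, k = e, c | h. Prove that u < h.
Since k = e and e = u, k = u. Since c | h and h | c, c = h. Since k < c, k < h. k = u, so u < h.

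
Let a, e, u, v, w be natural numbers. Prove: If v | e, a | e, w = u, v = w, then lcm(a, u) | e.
v = w and w = u, so v = u. Since v | e, u | e. Because a | e, lcm(a, u) | e.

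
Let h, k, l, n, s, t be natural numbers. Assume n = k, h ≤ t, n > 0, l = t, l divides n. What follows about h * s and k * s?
h * s ≤ k * s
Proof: l divides n and n > 0, so l ≤ n. Since l = t, t ≤ n. Since h ≤ t, h ≤ n. n = k, so h ≤ k. By multiplying by a non-negative, h * s ≤ k * s.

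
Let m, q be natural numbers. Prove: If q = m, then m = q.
q = m. By symmetry, m = q.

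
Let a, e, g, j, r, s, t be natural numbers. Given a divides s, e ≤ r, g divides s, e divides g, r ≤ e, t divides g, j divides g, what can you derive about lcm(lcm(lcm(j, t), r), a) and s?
lcm(lcm(lcm(j, t), r), a) divides s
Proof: Because j divides g and t divides g, lcm(j, t) divides g. e ≤ r and r ≤ e, thus e = r. e divides g, so r divides g. Since lcm(j, t) divides g, lcm(lcm(j, t), r) divides g. From g divides s, lcm(lcm(j, t), r) divides s. Since a divides s, lcm(lcm(lcm(j, t), r), a) divides s.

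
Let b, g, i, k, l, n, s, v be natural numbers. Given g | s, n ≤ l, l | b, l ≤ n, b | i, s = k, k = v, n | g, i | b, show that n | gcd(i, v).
l ≤ n and n ≤ l, thus l = n. b | i and i | b, hence b = i. l | b, so l | i. l = n, so n | i. Because n | g and g | s, n | s. s = k, so n | k. k = v, so n | v. Since n | i, n | gcd(i, v).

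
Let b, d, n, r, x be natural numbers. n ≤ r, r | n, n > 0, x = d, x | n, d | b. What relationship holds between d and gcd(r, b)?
d | gcd(r, b)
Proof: r | n and n > 0, thus r ≤ n. From n ≤ r, n = r. From x = d and x | n, d | n. n = r, so d | r. Because d | b, d | gcd(r, b).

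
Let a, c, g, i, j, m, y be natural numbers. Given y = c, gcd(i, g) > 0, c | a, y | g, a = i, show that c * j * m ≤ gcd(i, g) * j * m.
a = i and c | a, so c | i. y = c and y | g, therefore c | g. c | i, so c | gcd(i, g). gcd(i, g) > 0, so c ≤ gcd(i, g). Then c * j ≤ gcd(i, g) * j. Then c * j * m ≤ gcd(i, g) * j * m.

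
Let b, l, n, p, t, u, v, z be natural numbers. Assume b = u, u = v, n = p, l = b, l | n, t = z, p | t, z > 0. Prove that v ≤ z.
b = u and u = v, hence b = v. Because l = b and l | n, b | n. n = p, so b | p. t = z and p | t, thus p | z. Since b | p, b | z. Since z > 0, b ≤ z. b = v, so v ≤ z.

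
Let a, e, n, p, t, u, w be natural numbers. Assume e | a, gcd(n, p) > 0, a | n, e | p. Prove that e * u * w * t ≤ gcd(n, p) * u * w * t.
Since e | a and a | n, e | n. From e | p, e | gcd(n, p). gcd(n, p) > 0, so e ≤ gcd(n, p). Then e * u ≤ gcd(n, p) * u. Then e * u * w ≤ gcd(n, p) * u * w. Then e * u * w * t ≤ gcd(n, p) * u * w * t.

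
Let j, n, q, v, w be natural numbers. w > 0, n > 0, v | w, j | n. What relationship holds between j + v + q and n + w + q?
j + v + q ≤ n + w + q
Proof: Because j | n and n > 0, j ≤ n. Since v | w and w > 0, v ≤ w. Then v + q ≤ w + q. Since j ≤ n, j + v + q ≤ n + w + q.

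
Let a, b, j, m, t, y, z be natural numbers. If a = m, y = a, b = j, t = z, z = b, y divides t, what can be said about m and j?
m divides j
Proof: Since t = z and z = b, t = b. Since y divides t, y divides b. Since b = j, y divides j. Since y = a, a divides j. a = m, so m divides j.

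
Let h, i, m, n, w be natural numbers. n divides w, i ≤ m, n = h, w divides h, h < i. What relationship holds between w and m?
w < m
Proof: n = h and n divides w, therefore h divides w. Because w divides h, h = w. Since h < i and i ≤ m, h < m. Since h = w, w < m.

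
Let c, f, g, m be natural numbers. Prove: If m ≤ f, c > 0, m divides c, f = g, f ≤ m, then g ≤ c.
From m ≤ f and f ≤ m, m = f. Since f = g, m = g. m divides c and c > 0, thus m ≤ c. Since m = g, g ≤ c.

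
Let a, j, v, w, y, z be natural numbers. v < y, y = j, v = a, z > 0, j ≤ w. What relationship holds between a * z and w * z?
a * z < w * z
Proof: y = j and v < y, so v < j. Since v = a, a < j. Because j ≤ w, a < w. Since z > 0, a * z < w * z.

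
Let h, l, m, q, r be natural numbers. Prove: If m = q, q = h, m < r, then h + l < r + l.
Since m = q and q = h, m = h. Since m < r, h < r. Then h + l < r + l.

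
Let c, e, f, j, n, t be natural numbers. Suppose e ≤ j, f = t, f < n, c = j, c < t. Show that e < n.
f = t and f < n, thus t < n. From c < t, c < n. Since c = j, j < n. e ≤ j, so e < n.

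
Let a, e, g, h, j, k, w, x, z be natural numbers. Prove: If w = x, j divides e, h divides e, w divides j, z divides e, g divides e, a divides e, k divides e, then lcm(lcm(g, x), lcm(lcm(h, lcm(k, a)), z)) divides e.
w divides j and j divides e, thus w divides e. w = x, so x divides e. Because g divides e, lcm(g, x) divides e. k divides e and a divides e, thus lcm(k, a) divides e. h divides e, so lcm(h, lcm(k, a)) divides e. Since z divides e, lcm(lcm(h, lcm(k, a)), z) divides e. Since lcm(g, x) divides e, lcm(lcm(g, x), lcm(lcm(h, lcm(k, a)), z)) divides e.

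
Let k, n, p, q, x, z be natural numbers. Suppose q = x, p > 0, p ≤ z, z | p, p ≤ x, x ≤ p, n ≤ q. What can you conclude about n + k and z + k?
n + k ≤ z + k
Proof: From x ≤ p and p ≤ x, x = p. q = x, so q = p. Since z | p and p > 0, z ≤ p. p ≤ z, so p = z. q = p, so q = z. n ≤ q, so n ≤ z. Then n + k ≤ z + k.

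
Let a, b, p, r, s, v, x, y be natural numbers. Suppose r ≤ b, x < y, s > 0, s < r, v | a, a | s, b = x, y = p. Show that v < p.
v | a and a | s, therefore v | s. s > 0, so v ≤ s. b = x and r ≤ b, therefore r ≤ x. Since s < r, s < x. y = p and x < y, so x < p. Since s < x, s < p. v ≤ s, so v < p.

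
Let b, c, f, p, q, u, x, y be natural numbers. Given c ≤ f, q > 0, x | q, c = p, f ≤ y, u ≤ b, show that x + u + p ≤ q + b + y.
Since x | q and q > 0, x ≤ q. c = p and c ≤ f, so p ≤ f. f ≤ y, so p ≤ y. Because u ≤ b, u + p ≤ b + y. x ≤ q, so x + u + p ≤ q + b + y.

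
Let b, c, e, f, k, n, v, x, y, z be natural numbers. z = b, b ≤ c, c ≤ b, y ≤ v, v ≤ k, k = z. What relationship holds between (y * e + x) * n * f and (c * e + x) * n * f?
(y * e + x) * n * f ≤ (c * e + x) * n * f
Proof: Because b ≤ c and c ≤ b, b = c. Since z = b, z = c. y ≤ v and v ≤ k, so y ≤ k. Since k = z, y ≤ z. Since z = c, y ≤ c. By multiplying by a non-negative, y * e ≤ c * e. Then y * e + x ≤ c * e + x. By multiplying by a non-negative, (y * e + x) * n ≤ (c * e + x) * n. By multiplying by a non-negative, (y * e + x) * n * f ≤ (c * e + x) * n * f.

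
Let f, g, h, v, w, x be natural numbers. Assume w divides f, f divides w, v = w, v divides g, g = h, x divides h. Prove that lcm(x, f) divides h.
w divides f and f divides w, so w = f. g = h and v divides g, hence v divides h. v = w, so w divides h. Since w = f, f divides h. Because x divides h, lcm(x, f) divides h.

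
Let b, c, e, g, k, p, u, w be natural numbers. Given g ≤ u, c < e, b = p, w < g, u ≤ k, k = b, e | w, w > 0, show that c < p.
Because e | w and w > 0, e ≤ w. w < g, so e < g. Since g ≤ u, e < u. c < e, so c < u. k = b and u ≤ k, so u ≤ b. c < u, so c < b. Because b = p, c < p.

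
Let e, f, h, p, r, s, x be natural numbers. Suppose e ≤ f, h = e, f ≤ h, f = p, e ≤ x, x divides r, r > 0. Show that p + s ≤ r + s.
h = e and f ≤ h, so f ≤ e. Since e ≤ f, e = f. f = p, so e = p. Since x divides r and r > 0, x ≤ r. Since e ≤ x, e ≤ r. Since e = p, p ≤ r. Then p + s ≤ r + s.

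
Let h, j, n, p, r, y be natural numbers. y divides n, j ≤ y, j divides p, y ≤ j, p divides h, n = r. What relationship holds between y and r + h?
y divides r + h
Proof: n = r and y divides n, thus y divides r. From j ≤ y and y ≤ j, j = y. j divides p and p divides h, so j divides h. Since j = y, y divides h. y divides r, so y divides r + h.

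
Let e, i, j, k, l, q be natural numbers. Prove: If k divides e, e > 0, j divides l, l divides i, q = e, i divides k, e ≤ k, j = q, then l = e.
k divides e and e > 0, therefore k ≤ e. e ≤ k, so k = e. l divides i and i divides k, hence l divides k. k = e, so l divides e. Since j = q and q = e, j = e. j divides l, so e divides l. l divides e, so l = e.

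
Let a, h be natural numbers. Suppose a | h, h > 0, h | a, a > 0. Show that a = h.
a | h and h > 0, therefore a ≤ h. h | a and a > 0, therefore h ≤ a. a ≤ h, so a = h.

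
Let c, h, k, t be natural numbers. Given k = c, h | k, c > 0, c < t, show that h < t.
k = c and h | k, therefore h | c. c > 0, so h ≤ c. Since c < t, h < t.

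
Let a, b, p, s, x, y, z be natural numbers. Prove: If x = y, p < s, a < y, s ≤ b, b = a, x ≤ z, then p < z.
Since b = a and s ≤ b, s ≤ a. a < y, so s < y. p < s, so p < y. Since x = y and x ≤ z, y ≤ z. p < y, so p < z.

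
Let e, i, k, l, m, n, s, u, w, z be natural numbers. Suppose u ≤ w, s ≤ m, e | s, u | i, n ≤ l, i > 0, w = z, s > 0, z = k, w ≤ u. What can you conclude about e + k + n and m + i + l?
e + k + n ≤ m + i + l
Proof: e | s and s > 0, thus e ≤ s. s ≤ m, so e ≤ m. From u ≤ w and w ≤ u, u = w. w = z, so u = z. z = k, so u = k. u | i and i > 0, so u ≤ i. u = k, so k ≤ i. Since n ≤ l, k + n ≤ i + l. Since e ≤ m, e + k + n ≤ m + i + l.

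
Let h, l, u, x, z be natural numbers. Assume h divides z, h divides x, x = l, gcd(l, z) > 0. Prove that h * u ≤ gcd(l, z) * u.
From x = l and h divides x, h divides l. Since h divides z, h divides gcd(l, z). gcd(l, z) > 0, so h ≤ gcd(l, z). By multiplying by a non-negative, h * u ≤ gcd(l, z) * u.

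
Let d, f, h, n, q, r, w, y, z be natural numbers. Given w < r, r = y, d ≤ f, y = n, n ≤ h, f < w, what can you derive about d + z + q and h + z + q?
d + z + q < h + z + q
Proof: f < w and w < r, therefore f < r. Since d ≤ f, d < r. r = y, so d < y. From y = n, d < n. Since n ≤ h, d < h. Then d + z < h + z. Then d + z + q < h + z + q.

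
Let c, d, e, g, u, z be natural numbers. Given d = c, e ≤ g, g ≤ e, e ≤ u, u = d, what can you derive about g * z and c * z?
g * z ≤ c * z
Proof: From e ≤ g and g ≤ e, e = g. Since e ≤ u, g ≤ u. Since u = d, g ≤ d. Because d = c, g ≤ c. By multiplying by a non-negative, g * z ≤ c * z.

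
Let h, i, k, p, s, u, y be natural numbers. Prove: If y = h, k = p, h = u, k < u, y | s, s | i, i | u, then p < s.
Because y = h and h = u, y = u. Since y | s, u | s. From s | i and i | u, s | u. Since u | s, u = s. k = p and k < u, hence p < u. Because u = s, p < s.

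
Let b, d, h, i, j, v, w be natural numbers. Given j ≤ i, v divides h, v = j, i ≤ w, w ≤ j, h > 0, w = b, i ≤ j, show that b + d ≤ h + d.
i ≤ j and j ≤ i, thus i = j. Since i ≤ w, j ≤ w. Since w ≤ j, j = w. Because w = b, j = b. v = j and v divides h, so j divides h. h > 0, so j ≤ h. Since j = b, b ≤ h. Then b + d ≤ h + d.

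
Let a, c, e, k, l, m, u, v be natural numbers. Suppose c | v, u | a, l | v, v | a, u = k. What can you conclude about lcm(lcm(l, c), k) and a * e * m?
lcm(lcm(l, c), k) | a * e * m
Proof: Since l | v and c | v, lcm(l, c) | v. v | a, so lcm(l, c) | a. From u = k and u | a, k | a. lcm(l, c) | a, so lcm(lcm(l, c), k) | a. Then lcm(lcm(l, c), k) | a * e. Then lcm(lcm(l, c), k) | a * e * m.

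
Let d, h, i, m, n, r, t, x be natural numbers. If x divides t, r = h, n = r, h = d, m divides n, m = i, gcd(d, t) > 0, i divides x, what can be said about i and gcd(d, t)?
i ≤ gcd(d, t)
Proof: r = h and h = d, thus r = d. n = r and m divides n, thus m divides r. Since r = d, m divides d. Since m = i, i divides d. From i divides x and x divides t, i divides t. Since i divides d, i divides gcd(d, t). Since gcd(d, t) > 0, i ≤ gcd(d, t).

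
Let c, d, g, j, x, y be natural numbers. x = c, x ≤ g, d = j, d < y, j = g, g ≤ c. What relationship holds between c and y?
c < y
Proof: x = c and x ≤ g, hence c ≤ g. Since g ≤ c, g = c. Because d = j and j = g, d = g. Since d < y, g < y. g = c, so c < y.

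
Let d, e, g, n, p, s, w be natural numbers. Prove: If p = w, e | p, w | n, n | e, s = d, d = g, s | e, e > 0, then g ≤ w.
Since p = w and e | p, e | w. w | n and n | e, so w | e. Since e | w, e = w. Since s = d and d = g, s = g. Because s | e and e > 0, s ≤ e. s = g, so g ≤ e. e = w, so g ≤ w.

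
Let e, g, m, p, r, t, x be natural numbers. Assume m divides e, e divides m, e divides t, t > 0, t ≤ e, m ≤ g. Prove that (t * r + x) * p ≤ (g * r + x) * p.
Because m divides e and e divides m, m = e. e divides t and t > 0, thus e ≤ t. From t ≤ e, e = t. m = e, so m = t. Since m ≤ g, t ≤ g. By multiplying by a non-negative, t * r ≤ g * r. Then t * r + x ≤ g * r + x. By multiplying by a non-negative, (t * r + x) * p ≤ (g * r + x) * p.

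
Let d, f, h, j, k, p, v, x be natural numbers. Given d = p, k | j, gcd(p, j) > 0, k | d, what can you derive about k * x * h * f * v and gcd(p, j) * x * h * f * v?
k * x * h * f * v ≤ gcd(p, j) * x * h * f * v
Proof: From d = p and k | d, k | p. Because k | j, k | gcd(p, j). Since gcd(p, j) > 0, k ≤ gcd(p, j). Then k * x ≤ gcd(p, j) * x. Then k * x * h ≤ gcd(p, j) * x * h. Then k * x * h * f ≤ gcd(p, j) * x * h * f. Then k * x * h * f * v ≤ gcd(p, j) * x * h * f * v.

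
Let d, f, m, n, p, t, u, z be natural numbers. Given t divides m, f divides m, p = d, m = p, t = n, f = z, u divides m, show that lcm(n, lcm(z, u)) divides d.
Since m = p and p = d, m = d. t = n and t divides m, so n divides m. From f = z and f divides m, z divides m. Since u divides m, lcm(z, u) divides m. n divides m, so lcm(n, lcm(z, u)) divides m. m = d, so lcm(n, lcm(z, u)) divides d.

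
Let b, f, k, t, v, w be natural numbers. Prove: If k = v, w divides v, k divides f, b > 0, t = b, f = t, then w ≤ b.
k = v and k divides f, hence v divides f. f = t, so v divides t. Since w divides v, w divides t. Since t = b, w divides b. b > 0, so w ≤ b.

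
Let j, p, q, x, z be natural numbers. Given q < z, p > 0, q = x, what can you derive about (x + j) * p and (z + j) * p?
(x + j) * p < (z + j) * p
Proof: Since q = x and q < z, x < z. Then x + j < z + j. From p > 0, by multiplying by a positive, (x + j) * p < (z + j) * p.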